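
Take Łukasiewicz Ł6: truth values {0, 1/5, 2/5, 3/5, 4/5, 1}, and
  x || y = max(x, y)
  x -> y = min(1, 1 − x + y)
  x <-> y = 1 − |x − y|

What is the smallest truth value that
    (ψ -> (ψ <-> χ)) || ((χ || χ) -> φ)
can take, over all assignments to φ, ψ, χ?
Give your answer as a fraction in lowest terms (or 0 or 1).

3/5

Take φ = 0, ψ = 1, χ = 2/5:
ψ <-> χ = 1 <-> 2/5 = 2/5
ψ -> (ψ <-> χ) = 1 -> 2/5 = 2/5
χ || χ = 2/5 || 2/5 = 2/5
(χ || χ) -> φ = 2/5 -> 0 = 3/5
(ψ -> (ψ <-> χ)) || ((χ || χ) -> φ) = 2/5 || 3/5 = 3/5
No assignment yields a value below 3/5, so this is the minimum.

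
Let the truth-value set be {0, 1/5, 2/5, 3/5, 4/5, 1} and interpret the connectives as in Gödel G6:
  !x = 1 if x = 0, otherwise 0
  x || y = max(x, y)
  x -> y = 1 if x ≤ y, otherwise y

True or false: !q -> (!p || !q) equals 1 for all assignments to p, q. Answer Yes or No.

Yes

At p = 4/5, q = 4/5, for instance:
!q = !4/5 = 0
!p = !4/5 = 0
!p || !q = 0 || 0 = 0
!q -> (!p || !q) = 0 -> 0 = 1
and checking the remaining 35 assignments likewise gives ≥ 1 in every case.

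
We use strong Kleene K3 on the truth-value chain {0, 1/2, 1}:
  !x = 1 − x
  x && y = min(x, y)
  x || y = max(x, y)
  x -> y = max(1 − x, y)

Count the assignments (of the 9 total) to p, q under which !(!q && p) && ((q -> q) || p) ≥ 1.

p = 0, q = 0 ↦ 1  ≥
p = 0, q = 1/2 ↦ 1/2  <
p = 0, q = 1 ↦ 1  ≥
p = 1/2, q = 0 ↦ 1/2  <
p = 1/2, q = 1/2 ↦ 1/2  <
p = 1/2, q = 1 ↦ 1  ≥
p = 1, q = 0 ↦ 0  <
p = 1, q = 1/2 ↦ 1/2  <
p = 1, q = 1 ↦ 1  ≥
So 4 of the 9 assignments meet the threshold.

4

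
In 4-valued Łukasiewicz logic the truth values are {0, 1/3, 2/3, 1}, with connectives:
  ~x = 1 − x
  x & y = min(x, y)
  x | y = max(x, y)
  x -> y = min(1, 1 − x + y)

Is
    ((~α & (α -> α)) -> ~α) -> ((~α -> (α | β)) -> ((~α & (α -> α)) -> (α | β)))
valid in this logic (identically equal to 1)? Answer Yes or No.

Yes

α = 0, β = 0 ↦ 1
α = 0, β = 1/3 ↦ 1
α = 0, β = 2/3 ↦ 1
α = 0, β = 1 ↦ 1
α = 1/3, β = 0 ↦ 1
α = 1/3, β = 1/3 ↦ 1
α = 1/3, β = 2/3 ↦ 1
α = 1/3, β = 1 ↦ 1
α = 2/3, β = 0 ↦ 1
α = 2/3, β = 1/3 ↦ 1
α = 2/3, β = 2/3 ↦ 1
α = 2/3, β = 1 ↦ 1
α = 1, β = 0 ↦ 1
α = 1, β = 1/3 ↦ 1
α = 1, β = 2/3 ↦ 1
α = 1, β = 1 ↦ 1
Every assignment gives a value ≥ 1.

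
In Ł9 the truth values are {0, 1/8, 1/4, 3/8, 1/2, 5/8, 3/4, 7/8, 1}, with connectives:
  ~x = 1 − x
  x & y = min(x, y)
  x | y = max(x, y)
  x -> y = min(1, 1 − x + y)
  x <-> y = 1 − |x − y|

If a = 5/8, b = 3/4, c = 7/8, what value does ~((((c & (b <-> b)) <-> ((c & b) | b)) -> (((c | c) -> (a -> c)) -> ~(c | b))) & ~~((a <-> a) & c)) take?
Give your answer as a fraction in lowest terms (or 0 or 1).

3/4

b <-> b = 3/4 <-> 3/4 = 1
c & (b <-> b) = 7/8 & 1 = 7/8
c & b = 7/8 & 3/4 = 3/4
(c & b) | b = 3/4 | 3/4 = 3/4
(c & (b <-> b)) <-> ((c & b) | b) = 7/8 <-> 3/4 = 7/8
c | c = 7/8 | 7/8 = 7/8
a -> c = 5/8 -> 7/8 = 1
(c | c) -> (a -> c) = 7/8 -> 1 = 1
c | b = 7/8 | 3/4 = 7/8
~(c | b) = ~7/8 = 1/8
((c | c) -> (a -> c)) -> ~(c | b) = 1 -> 1/8 = 1/8
((c & (b <-> b)) <-> ((c & b) | b)) -> (((c | c) -> (a -> c)) -> ~(c | b)) = 7/8 -> 1/8 = 1/4
a <-> a = 5/8 <-> 5/8 = 1
(a <-> a) & c = 1 & 7/8 = 7/8
~((a <-> a) & c) = ~7/8 = 1/8
~~((a <-> a) & c) = ~1/8 = 7/8
(((c & (b <-> b)) <-> ((c & b) | b)) -> (((c | c) -> (a -> c)) -> ~(c | b))) & ~~((a <-> a) & c) = 1/4 & 7/8 = 1/4
~((((c & (b <-> b)) <-> ((c & b) | b)) -> (((c | c) -> (a -> c)) -> ~(c | b))) & ~~((a <-> a) & c)) = ~1/4 = 3/4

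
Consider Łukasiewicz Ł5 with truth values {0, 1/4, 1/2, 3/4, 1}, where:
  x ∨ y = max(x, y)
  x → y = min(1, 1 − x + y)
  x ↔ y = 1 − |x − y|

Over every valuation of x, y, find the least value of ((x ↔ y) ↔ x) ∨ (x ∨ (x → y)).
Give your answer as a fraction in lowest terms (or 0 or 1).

Take x = 1/4, y = 0:
x ↔ y = 1/4 ↔ 0 = 3/4
(x ↔ y) ↔ x = 3/4 ↔ 1/4 = 1/2
x → y = 1/4 → 0 = 3/4
x ∨ (x → y) = 1/4 ∨ 3/4 = 3/4
((x ↔ y) ↔ x) ∨ (x ∨ (x → y)) = 1/2 ∨ 3/4 = 3/4
No assignment yields a value below 3/4, so this is the minimum.

3/4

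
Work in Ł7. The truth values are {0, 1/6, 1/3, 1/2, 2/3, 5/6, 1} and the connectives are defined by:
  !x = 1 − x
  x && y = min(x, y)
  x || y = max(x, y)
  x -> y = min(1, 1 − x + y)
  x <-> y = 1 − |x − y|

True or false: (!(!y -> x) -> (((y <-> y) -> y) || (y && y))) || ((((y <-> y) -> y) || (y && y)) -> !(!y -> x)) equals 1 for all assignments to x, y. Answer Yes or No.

Yes

At x = 0, y = 2/3, for instance:
!y = !2/3 = 1/3
!y -> x = 1/3 -> 0 = 2/3
!(!y -> x) = !2/3 = 1/3
y <-> y = 2/3 <-> 2/3 = 1
(y <-> y) -> y = 1 -> 2/3 = 2/3
y && y = 2/3 && 2/3 = 2/3
((y <-> y) -> y) || (y && y) = 2/3 || 2/3 = 2/3
!(!y -> x) -> (((y <-> y) -> y) || (y && y)) = 1/3 -> 2/3 = 1
(((y <-> y) -> y) || (y && y)) -> !(!y -> x) = 2/3 -> 1/3 = 2/3
(!(!y -> x) -> (((y <-> y) -> y) || (y && y))) || ((((y <-> y) -> y) || (y && y)) -> !(!y -> x)) = 1 || 2/3 = 1
and checking the remaining 48 assignments likewise gives ≥ 1 in every case.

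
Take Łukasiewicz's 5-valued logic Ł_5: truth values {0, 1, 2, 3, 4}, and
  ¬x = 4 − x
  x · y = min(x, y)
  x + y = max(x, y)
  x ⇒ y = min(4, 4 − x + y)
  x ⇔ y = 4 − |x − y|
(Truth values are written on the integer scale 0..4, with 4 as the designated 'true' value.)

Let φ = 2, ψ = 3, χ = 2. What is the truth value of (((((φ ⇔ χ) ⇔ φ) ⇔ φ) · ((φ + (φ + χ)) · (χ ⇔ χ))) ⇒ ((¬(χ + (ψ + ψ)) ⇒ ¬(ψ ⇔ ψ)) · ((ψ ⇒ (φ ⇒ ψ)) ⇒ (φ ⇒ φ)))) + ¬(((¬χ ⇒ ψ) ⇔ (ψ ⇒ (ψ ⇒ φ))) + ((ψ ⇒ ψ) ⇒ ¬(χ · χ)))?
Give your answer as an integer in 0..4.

4

φ ⇔ χ = 2 ⇔ 2 = 4
(φ ⇔ χ) ⇔ φ = 4 ⇔ 2 = 2
((φ ⇔ χ) ⇔ φ) ⇔ φ = 2 ⇔ 2 = 4
φ + χ = 2 + 2 = 2
φ + (φ + χ) = 2 + 2 = 2
χ ⇔ χ = 2 ⇔ 2 = 4
(φ + (φ + χ)) · (χ ⇔ χ) = 2 · 4 = 2
(((φ ⇔ χ) ⇔ φ) ⇔ φ) · ((φ + (φ + χ)) · (χ ⇔ χ)) = 4 · 2 = 2
ψ + ψ = 3 + 3 = 3
χ + (ψ + ψ) = 2 + 3 = 3
¬(χ + (ψ + ψ)) = ¬3 = 1
ψ ⇔ ψ = 3 ⇔ 3 = 4
¬(ψ ⇔ ψ) = ¬4 = 0
¬(χ + (ψ + ψ)) ⇒ ¬(ψ ⇔ ψ) = 1 ⇒ 0 = 3
φ ⇒ ψ = 2 ⇒ 3 = 4
ψ ⇒ (φ ⇒ ψ) = 3 ⇒ 4 = 4
φ ⇒ φ = 2 ⇒ 2 = 4
(ψ ⇒ (φ ⇒ ψ)) ⇒ (φ ⇒ φ) = 4 ⇒ 4 = 4
(¬(χ + (ψ + ψ)) ⇒ ¬(ψ ⇔ ψ)) · ((ψ ⇒ (φ ⇒ ψ)) ⇒ (φ ⇒ φ)) = 3 · 4 = 3
((((φ ⇔ χ) ⇔ φ) ⇔ φ) · ((φ + (φ + χ)) · (χ ⇔ χ))) ⇒ ((¬(χ + (ψ + ψ)) ⇒ ¬(ψ ⇔ ψ)) · ((ψ ⇒ (φ ⇒ ψ)) ⇒ (φ ⇒ φ))) = 2 ⇒ 3 = 4
¬χ = ¬2 = 2
¬χ ⇒ ψ = 2 ⇒ 3 = 4
ψ ⇒ φ = 3 ⇒ 2 = 3
ψ ⇒ (ψ ⇒ φ) = 3 ⇒ 3 = 4
(¬χ ⇒ ψ) ⇔ (ψ ⇒ (ψ ⇒ φ)) = 4 ⇔ 4 = 4
ψ ⇒ ψ = 3 ⇒ 3 = 4
χ · χ = 2 · 2 = 2
¬(χ · χ) = ¬2 = 2
(ψ ⇒ ψ) ⇒ ¬(χ · χ) = 4 ⇒ 2 = 2
((¬χ ⇒ ψ) ⇔ (ψ ⇒ (ψ ⇒ φ))) + ((ψ ⇒ ψ) ⇒ ¬(χ · χ)) = 4 + 2 = 4
¬(((¬χ ⇒ ψ) ⇔ (ψ ⇒ (ψ ⇒ φ))) + ((ψ ⇒ ψ) ⇒ ¬(χ · χ))) = ¬4 = 0
(((((φ ⇔ χ) ⇔ φ) ⇔ φ) · ((φ + (φ + χ)) · (χ ⇔ χ))) ⇒ ((¬(χ + (ψ + ψ)) ⇒ ¬(ψ ⇔ ψ)) · ((ψ ⇒ (φ ⇒ ψ)) ⇒ (φ ⇒ φ)))) + ¬(((¬χ ⇒ ψ) ⇔ (ψ ⇒ (ψ ⇒ φ))) + ((ψ ⇒ ψ) ⇒ ¬(χ · χ))) = 4 + 0 = 4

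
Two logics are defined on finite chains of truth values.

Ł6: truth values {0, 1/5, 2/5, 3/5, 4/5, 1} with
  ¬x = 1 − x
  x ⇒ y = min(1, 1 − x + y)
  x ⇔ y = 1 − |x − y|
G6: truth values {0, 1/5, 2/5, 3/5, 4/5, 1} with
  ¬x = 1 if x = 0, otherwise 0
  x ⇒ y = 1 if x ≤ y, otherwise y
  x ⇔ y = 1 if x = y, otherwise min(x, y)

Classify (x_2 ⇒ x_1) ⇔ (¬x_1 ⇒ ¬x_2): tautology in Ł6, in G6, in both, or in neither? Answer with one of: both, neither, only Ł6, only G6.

In Ł6: every assignment gives 1 — tautology.
In G6: at x_1 = 1/5, x_2 = 2/5 the value is 1/5 — not a tautology.

only Ł6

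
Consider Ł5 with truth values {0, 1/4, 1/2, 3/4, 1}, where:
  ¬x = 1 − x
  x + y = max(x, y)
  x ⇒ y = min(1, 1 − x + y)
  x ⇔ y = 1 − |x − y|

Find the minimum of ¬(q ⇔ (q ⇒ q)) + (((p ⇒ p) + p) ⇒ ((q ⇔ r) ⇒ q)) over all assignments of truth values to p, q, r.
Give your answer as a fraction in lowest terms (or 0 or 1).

1/2

Take p = 0, q = 1/2, r = 1/2:
q ⇒ q = 1/2 ⇒ 1/2 = 1
q ⇔ (q ⇒ q) = 1/2 ⇔ 1 = 1/2
¬(q ⇔ (q ⇒ q)) = ¬1/2 = 1/2
p ⇒ p = 0 ⇒ 0 = 1
(p ⇒ p) + p = 1 + 0 = 1
q ⇔ r = 1/2 ⇔ 1/2 = 1
(q ⇔ r) ⇒ q = 1 ⇒ 1/2 = 1/2
((p ⇒ p) + p) ⇒ ((q ⇔ r) ⇒ q) = 1 ⇒ 1/2 = 1/2
¬(q ⇔ (q ⇒ q)) + (((p ⇒ p) + p) ⇒ ((q ⇔ r) ⇒ q)) = 1/2 + 1/2 = 1/2
No assignment yields a value below 1/2, so this is the minimum.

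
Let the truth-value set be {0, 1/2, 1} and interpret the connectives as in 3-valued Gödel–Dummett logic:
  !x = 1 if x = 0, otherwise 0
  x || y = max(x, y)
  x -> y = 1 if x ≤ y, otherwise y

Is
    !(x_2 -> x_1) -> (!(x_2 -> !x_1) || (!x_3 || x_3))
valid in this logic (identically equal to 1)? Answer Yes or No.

No

Counterexample: take x_1 = 0, x_2 = 1/2, x_3 = 1/2.
x_2 -> x_1 = 1/2 -> 0 = 0
!(x_2 -> x_1) = !0 = 1
!x_1 = !0 = 1
x_2 -> !x_1 = 1/2 -> 1 = 1
!(x_2 -> !x_1) = !1 = 0
!x_3 = !1/2 = 0
!x_3 || x_3 = 0 || 1/2 = 1/2
!(x_2 -> !x_1) || (!x_3 || x_3) = 0 || 1/2 = 1/2
!(x_2 -> x_1) -> (!(x_2 -> !x_1) || (!x_3 || x_3)) = 1 -> 1/2 = 1/2
This gives 1/2 ≠ 1.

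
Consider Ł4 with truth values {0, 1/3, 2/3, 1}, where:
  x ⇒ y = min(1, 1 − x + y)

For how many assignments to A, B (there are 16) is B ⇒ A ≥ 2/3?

13

A = 0, B = 0 ↦ 1  ≥
A = 0, B = 1/3 ↦ 2/3  ≥
A = 0, B = 2/3 ↦ 1/3  <
A = 0, B = 1 ↦ 0  <
A = 1/3, B = 0 ↦ 1  ≥
A = 1/3, B = 1/3 ↦ 1  ≥
A = 1/3, B = 2/3 ↦ 2/3  ≥
A = 1/3, B = 1 ↦ 1/3  <
A = 2/3, B = 0 ↦ 1  ≥
A = 2/3, B = 1/3 ↦ 1  ≥
A = 2/3, B = 2/3 ↦ 1  ≥
A = 2/3, B = 1 ↦ 2/3  ≥
A = 1, B = 0 ↦ 1  ≥
A = 1, B = 1/3 ↦ 1  ≥
A = 1, B = 2/3 ↦ 1  ≥
A = 1, B = 1 ↦ 1  ≥
So 13 of the 16 assignments meet the threshold.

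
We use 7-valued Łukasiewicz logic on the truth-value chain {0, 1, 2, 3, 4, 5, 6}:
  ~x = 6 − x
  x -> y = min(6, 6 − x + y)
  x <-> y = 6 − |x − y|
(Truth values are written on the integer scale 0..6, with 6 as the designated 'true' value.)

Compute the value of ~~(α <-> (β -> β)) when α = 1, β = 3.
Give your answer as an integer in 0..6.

β -> β = 3 -> 3 = 6
α <-> (β -> β) = 1 <-> 6 = 1
~(α <-> (β -> β)) = ~1 = 5
~~(α <-> (β -> β)) = ~5 = 1

1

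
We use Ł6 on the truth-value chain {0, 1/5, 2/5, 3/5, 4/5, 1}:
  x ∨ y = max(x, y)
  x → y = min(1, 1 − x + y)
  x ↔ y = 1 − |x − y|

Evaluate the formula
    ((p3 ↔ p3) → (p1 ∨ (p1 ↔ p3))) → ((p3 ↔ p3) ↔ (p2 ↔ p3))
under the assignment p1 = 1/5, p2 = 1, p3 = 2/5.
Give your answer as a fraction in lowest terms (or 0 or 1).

p3 ↔ p3 = 2/5 ↔ 2/5 = 1
p1 ↔ p3 = 1/5 ↔ 2/5 = 4/5
p1 ∨ (p1 ↔ p3) = 1/5 ∨ 4/5 = 4/5
(p3 ↔ p3) → (p1 ∨ (p1 ↔ p3)) = 1 → 4/5 = 4/5
p3 ↔ p3 = 2/5 ↔ 2/5 = 1
p2 ↔ p3 = 1 ↔ 2/5 = 2/5
(p3 ↔ p3) ↔ (p2 ↔ p3) = 1 ↔ 2/5 = 2/5
((p3 ↔ p3) → (p1 ∨ (p1 ↔ p3))) → ((p3 ↔ p3) ↔ (p2 ↔ p3)) = 4/5 → 2/5 = 3/5

3/5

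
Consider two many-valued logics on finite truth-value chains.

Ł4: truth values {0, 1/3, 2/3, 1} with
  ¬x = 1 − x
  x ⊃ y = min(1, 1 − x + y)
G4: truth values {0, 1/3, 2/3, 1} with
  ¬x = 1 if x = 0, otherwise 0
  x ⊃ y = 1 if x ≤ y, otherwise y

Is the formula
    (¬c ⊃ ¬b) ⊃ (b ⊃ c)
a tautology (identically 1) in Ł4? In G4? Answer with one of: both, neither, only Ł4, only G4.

In Ł4: every assignment gives 1 — tautology.
In G4: at b = 2/3, c = 1/3 the value is 1/3 — not a tautology.

only Ł4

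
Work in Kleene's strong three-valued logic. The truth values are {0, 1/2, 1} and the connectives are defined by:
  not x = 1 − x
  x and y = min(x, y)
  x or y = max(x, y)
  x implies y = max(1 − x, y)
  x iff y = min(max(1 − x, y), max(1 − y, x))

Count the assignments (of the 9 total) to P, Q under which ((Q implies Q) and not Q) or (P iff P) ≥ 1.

7

P = 0, Q = 0 ↦ 1  ≥
P = 0, Q = 1/2 ↦ 1  ≥
P = 0, Q = 1 ↦ 1  ≥
P = 1/2, Q = 0 ↦ 1  ≥
P = 1/2, Q = 1/2 ↦ 1/2  <
P = 1/2, Q = 1 ↦ 1/2  <
P = 1, Q = 0 ↦ 1  ≥
P = 1, Q = 1/2 ↦ 1  ≥
P = 1, Q = 1 ↦ 1  ≥
So 7 of the 9 assignments meet the threshold.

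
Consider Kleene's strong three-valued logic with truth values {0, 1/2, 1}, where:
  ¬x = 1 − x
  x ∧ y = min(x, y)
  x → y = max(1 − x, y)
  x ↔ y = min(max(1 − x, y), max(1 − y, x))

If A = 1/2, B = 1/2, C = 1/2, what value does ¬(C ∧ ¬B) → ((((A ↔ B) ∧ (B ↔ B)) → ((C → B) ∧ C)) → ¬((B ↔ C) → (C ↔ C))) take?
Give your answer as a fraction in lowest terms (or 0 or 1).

¬B = ¬1/2 = 1/2
C ∧ ¬B = 1/2 ∧ 1/2 = 1/2
¬(C ∧ ¬B) = ¬1/2 = 1/2
A ↔ B = 1/2 ↔ 1/2 = 1/2
B ↔ B = 1/2 ↔ 1/2 = 1/2
(A ↔ B) ∧ (B ↔ B) = 1/2 ∧ 1/2 = 1/2
C → B = 1/2 → 1/2 = 1/2
(C → B) ∧ C = 1/2 ∧ 1/2 = 1/2
((A ↔ B) ∧ (B ↔ B)) → ((C → B) ∧ C) = 1/2 → 1/2 = 1/2
B ↔ C = 1/2 ↔ 1/2 = 1/2
C ↔ C = 1/2 ↔ 1/2 = 1/2
(B ↔ C) → (C ↔ C) = 1/2 → 1/2 = 1/2
¬((B ↔ C) → (C ↔ C)) = ¬1/2 = 1/2
(((A ↔ B) ∧ (B ↔ B)) → ((C → B) ∧ C)) → ¬((B ↔ C) → (C ↔ C)) = 1/2 → 1/2 = 1/2
¬(C ∧ ¬B) → ((((A ↔ B) ∧ (B ↔ B)) → ((C → B) ∧ C)) → ¬((B ↔ C) → (C ↔ C))) = 1/2 → 1/2 = 1/2

1/2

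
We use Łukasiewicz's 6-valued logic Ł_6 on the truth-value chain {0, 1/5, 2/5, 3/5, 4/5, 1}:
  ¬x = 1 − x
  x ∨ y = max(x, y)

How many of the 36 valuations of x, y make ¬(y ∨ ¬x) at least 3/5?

9

value 1: 1 assignment (counts)
value 4/5: 3 assignments (counts)
value 3/5: 5 assignments (counts)
value 2/5: 7 assignments
value 1/5: 9 assignments
value 0: 11 assignments
So 9 of the 36 assignments meet the threshold.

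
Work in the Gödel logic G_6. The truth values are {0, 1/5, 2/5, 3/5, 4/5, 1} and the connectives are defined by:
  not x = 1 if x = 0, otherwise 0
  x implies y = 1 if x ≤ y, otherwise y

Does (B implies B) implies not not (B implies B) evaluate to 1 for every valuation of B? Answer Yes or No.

Yes

B = 0 ↦ 1
B = 1/5 ↦ 1
B = 2/5 ↦ 1
B = 3/5 ↦ 1
B = 4/5 ↦ 1
B = 1 ↦ 1
Every assignment gives a value ≥ 1.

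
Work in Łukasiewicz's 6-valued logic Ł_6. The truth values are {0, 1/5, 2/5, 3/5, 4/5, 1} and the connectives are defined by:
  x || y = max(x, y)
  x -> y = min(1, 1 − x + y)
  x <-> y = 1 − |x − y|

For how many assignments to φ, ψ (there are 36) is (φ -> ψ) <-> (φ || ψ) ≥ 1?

value 1: 8 assignments (counts)
value 4/5: 10 assignments
value 3/5: 7 assignments
value 2/5: 6 assignments
value 1/5: 3 assignments
value 0: 2 assignments
So 8 of the 36 assignments meet the threshold.

8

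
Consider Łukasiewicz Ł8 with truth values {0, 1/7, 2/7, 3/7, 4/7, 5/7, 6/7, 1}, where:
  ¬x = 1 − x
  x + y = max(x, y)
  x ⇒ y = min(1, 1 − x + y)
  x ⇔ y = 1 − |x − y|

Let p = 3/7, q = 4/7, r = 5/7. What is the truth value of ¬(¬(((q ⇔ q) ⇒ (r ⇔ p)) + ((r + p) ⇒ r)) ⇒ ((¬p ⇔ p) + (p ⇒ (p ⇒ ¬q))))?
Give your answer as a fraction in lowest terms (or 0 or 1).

0

q ⇔ q = 4/7 ⇔ 4/7 = 1
r ⇔ p = 5/7 ⇔ 3/7 = 5/7
(q ⇔ q) ⇒ (r ⇔ p) = 1 ⇒ 5/7 = 5/7
r + p = 5/7 + 3/7 = 5/7
(r + p) ⇒ r = 5/7 ⇒ 5/7 = 1
((q ⇔ q) ⇒ (r ⇔ p)) + ((r + p) ⇒ r) = 5/7 + 1 = 1
¬(((q ⇔ q) ⇒ (r ⇔ p)) + ((r + p) ⇒ r)) = ¬1 = 0
¬p = ¬3/7 = 4/7
¬p ⇔ p = 4/7 ⇔ 3/7 = 6/7
¬q = ¬4/7 = 3/7
p ⇒ ¬q = 3/7 ⇒ 3/7 = 1
p ⇒ (p ⇒ ¬q) = 3/7 ⇒ 1 = 1
(¬p ⇔ p) + (p ⇒ (p ⇒ ¬q)) = 6/7 + 1 = 1
¬(((q ⇔ q) ⇒ (r ⇔ p)) + ((r + p) ⇒ r)) ⇒ ((¬p ⇔ p) + (p ⇒ (p ⇒ ¬q))) = 0 ⇒ 1 = 1
¬(¬(((q ⇔ q) ⇒ (r ⇔ p)) + ((r + p) ⇒ r)) ⇒ ((¬p ⇔ p) + (p ⇒ (p ⇒ ¬q)))) = ¬1 = 0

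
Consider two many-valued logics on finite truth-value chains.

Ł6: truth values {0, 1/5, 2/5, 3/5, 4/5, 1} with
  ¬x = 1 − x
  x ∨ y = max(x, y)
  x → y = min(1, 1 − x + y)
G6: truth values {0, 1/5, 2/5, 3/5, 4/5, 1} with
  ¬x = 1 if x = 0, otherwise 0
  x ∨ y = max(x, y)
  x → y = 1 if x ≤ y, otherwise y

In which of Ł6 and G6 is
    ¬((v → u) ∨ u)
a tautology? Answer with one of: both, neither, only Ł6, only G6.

neither

In Ł6: at u = 0, v = 0 the value is 0 — not a tautology.
In G6: at u = 0, v = 0 the value is 0 — not a tautology.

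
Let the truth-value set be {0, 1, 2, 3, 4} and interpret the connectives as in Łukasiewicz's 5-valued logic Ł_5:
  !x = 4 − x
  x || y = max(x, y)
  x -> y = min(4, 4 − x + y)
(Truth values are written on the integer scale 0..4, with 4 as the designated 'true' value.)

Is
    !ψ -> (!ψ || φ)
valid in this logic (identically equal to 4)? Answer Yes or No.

Yes

At φ = 3, ψ = 4, for instance:
!ψ = !4 = 0
!ψ || φ = 0 || 3 = 3
!ψ -> (!ψ || φ) = 0 -> 3 = 4
and checking the remaining 24 assignments likewise gives ≥ 4 in every case.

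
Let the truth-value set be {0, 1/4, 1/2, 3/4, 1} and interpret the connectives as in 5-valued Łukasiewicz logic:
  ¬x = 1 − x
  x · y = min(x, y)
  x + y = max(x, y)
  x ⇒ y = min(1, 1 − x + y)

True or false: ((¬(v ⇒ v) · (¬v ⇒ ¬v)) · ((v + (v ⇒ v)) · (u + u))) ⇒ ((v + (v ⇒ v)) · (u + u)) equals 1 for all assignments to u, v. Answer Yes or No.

At u = 1/2, v = 1, for instance:
v ⇒ v = 1 ⇒ 1 = 1
¬(v ⇒ v) = ¬1 = 0
¬v = ¬1 = 0
¬v = ¬1 = 0
¬v ⇒ ¬v = 0 ⇒ 0 = 1
¬(v ⇒ v) · (¬v ⇒ ¬v) = 0 · 1 = 0
v ⇒ v = 1 ⇒ 1 = 1
v + (v ⇒ v) = 1 + 1 = 1
u + u = 1/2 + 1/2 = 1/2
(v + (v ⇒ v)) · (u + u) = 1 · 1/2 = 1/2
(¬(v ⇒ v) · (¬v ⇒ ¬v)) · ((v + (v ⇒ v)) · (u + u)) = 0 · 1/2 = 0
((¬(v ⇒ v) · (¬v ⇒ ¬v)) · ((v + (v ⇒ v)) · (u + u))) ⇒ ((v + (v ⇒ v)) · (u + u)) = 0 ⇒ 1/2 = 1
and checking the remaining 24 assignments likewise gives ≥ 1 in every case.

Yes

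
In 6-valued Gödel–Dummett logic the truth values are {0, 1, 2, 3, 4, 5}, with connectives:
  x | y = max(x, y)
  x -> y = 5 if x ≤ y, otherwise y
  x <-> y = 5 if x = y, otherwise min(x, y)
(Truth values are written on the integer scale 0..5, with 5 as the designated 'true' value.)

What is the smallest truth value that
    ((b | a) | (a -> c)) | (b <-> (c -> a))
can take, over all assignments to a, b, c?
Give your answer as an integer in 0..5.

1

Take a = 1, b = 0, c = 0:
b | a = 0 | 1 = 1
a -> c = 1 -> 0 = 0
(b | a) | (a -> c) = 1 | 0 = 1
c -> a = 0 -> 1 = 5
b <-> (c -> a) = 0 <-> 5 = 0
((b | a) | (a -> c)) | (b <-> (c -> a)) = 1 | 0 = 1
No assignment yields a value below 1, so this is the minimum.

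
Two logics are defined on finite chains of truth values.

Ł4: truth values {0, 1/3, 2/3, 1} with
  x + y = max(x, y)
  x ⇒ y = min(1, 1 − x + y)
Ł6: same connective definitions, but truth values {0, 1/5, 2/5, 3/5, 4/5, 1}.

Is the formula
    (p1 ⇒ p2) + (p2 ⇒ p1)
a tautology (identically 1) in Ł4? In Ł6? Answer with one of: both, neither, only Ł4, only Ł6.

both

In Ł4: every assignment gives 1 — tautology.
In Ł6: every assignment gives 1 — tautology.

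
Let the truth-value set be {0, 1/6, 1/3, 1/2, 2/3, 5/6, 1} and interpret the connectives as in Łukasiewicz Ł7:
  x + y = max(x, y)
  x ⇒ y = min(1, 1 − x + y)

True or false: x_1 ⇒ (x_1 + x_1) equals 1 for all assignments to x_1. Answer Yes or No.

Yes

x_1 = 0 ↦ 1
x_1 = 1/6 ↦ 1
x_1 = 1/3 ↦ 1
x_1 = 1/2 ↦ 1
x_1 = 2/3 ↦ 1
x_1 = 5/6 ↦ 1
x_1 = 1 ↦ 1
Every assignment gives a value ≥ 1.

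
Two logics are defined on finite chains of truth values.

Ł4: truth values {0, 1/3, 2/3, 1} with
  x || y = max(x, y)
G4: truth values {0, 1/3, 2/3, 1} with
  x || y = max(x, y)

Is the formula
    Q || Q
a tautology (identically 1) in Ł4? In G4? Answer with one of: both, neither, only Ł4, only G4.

neither

In Ł4: at Q = 0 the value is 0 — not a tautology.
In G4: at Q = 0 the value is 0 — not a tautology.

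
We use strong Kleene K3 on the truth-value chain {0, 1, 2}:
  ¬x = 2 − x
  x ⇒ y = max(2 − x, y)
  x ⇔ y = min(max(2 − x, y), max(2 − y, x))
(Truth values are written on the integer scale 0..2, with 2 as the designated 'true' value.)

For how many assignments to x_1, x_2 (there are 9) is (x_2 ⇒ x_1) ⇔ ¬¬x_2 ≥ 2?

1

x_1 = 0, x_2 = 0 ↦ 0  <
x_1 = 0, x_2 = 1 ↦ 1  <
x_1 = 0, x_2 = 2 ↦ 0  <
x_1 = 1, x_2 = 0 ↦ 0  <
x_1 = 1, x_2 = 1 ↦ 1  <
x_1 = 1, x_2 = 2 ↦ 1  <
x_1 = 2, x_2 = 0 ↦ 0  <
x_1 = 2, x_2 = 1 ↦ 1  <
x_1 = 2, x_2 = 2 ↦ 2  ≥
So 1 of the 9 assignments meets the threshold.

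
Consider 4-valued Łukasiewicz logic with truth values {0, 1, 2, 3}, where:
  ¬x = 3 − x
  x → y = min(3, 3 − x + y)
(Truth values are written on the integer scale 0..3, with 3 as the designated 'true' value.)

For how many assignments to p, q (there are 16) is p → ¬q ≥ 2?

p = 0, q = 0 ↦ 3  ≥
p = 0, q = 1 ↦ 3  ≥
p = 0, q = 2 ↦ 3  ≥
p = 0, q = 3 ↦ 3  ≥
p = 1, q = 0 ↦ 3  ≥
p = 1, q = 1 ↦ 3  ≥
p = 1, q = 2 ↦ 3  ≥
p = 1, q = 3 ↦ 2  ≥
p = 2, q = 0 ↦ 3  ≥
p = 2, q = 1 ↦ 3  ≥
p = 2, q = 2 ↦ 2  ≥
p = 2, q = 3 ↦ 1  <
p = 3, q = 0 ↦ 3  ≥
p = 3, q = 1 ↦ 2  ≥
p = 3, q = 2 ↦ 1  <
p = 3, q = 3 ↦ 0  <
So 13 of the 16 assignments meet the threshold.

13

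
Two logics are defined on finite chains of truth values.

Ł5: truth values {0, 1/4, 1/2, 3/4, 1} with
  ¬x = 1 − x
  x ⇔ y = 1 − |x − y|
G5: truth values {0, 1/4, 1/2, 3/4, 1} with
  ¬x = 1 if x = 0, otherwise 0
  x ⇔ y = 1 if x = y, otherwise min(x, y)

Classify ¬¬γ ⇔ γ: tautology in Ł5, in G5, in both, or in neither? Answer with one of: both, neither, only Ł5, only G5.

only Ł5

In Ł5: every assignment gives 1 — tautology.
In G5: at γ = 1/4 the value is 1/4 — not a tautology.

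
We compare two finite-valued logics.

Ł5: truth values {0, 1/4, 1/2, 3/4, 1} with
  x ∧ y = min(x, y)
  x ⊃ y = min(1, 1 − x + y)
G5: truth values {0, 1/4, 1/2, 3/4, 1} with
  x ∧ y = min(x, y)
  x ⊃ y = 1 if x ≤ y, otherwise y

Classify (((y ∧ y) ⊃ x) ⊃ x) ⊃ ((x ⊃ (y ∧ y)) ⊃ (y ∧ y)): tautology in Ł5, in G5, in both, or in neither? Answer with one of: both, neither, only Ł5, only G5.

only Ł5

In Ł5: every assignment gives 1 — tautology.
In G5: at x = 0, y = 1/4 the value is 1/4 — not a tautology.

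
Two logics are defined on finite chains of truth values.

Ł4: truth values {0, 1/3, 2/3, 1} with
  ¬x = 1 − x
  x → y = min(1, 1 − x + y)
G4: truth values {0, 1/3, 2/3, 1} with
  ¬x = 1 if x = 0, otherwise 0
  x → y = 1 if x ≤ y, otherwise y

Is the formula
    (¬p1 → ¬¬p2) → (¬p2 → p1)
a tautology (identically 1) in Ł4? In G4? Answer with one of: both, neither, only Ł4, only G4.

In Ł4: every assignment gives 1 — tautology.
In G4: at p1 = 1/3, p2 = 0 the value is 1/3 — not a tautology.

only Ł4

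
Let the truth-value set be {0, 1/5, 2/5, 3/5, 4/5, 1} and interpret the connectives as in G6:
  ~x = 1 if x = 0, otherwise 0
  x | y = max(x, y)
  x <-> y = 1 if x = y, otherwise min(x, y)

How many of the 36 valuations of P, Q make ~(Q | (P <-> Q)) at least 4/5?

5

value 1: 5 assignments (counts)
value 0: 31 assignments
So 5 of the 36 assignments meet the threshold.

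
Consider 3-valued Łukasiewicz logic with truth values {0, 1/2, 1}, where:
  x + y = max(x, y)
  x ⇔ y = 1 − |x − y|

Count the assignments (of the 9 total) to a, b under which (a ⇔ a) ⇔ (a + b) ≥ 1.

a = 0, b = 0 ↦ 0  <
a = 0, b = 1/2 ↦ 1/2  <
a = 0, b = 1 ↦ 1  ≥
a = 1/2, b = 0 ↦ 1/2  <
a = 1/2, b = 1/2 ↦ 1/2  <
a = 1/2, b = 1 ↦ 1  ≥
a = 1, b = 0 ↦ 1  ≥
a = 1, b = 1/2 ↦ 1  ≥
a = 1, b = 1 ↦ 1  ≥
So 5 of the 9 assignments meet the threshold.

5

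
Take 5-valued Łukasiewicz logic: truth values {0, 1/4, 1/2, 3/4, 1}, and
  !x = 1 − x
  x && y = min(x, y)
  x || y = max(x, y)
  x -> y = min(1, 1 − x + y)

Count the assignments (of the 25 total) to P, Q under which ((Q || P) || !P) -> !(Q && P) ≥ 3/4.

value 1: 15 assignments (counts)
value 3/4: 4 assignments (counts)
value 1/2: 3 assignments
value 1/4: 2 assignments
value 0: 1 assignment
So 19 of the 25 assignments meet the threshold.

19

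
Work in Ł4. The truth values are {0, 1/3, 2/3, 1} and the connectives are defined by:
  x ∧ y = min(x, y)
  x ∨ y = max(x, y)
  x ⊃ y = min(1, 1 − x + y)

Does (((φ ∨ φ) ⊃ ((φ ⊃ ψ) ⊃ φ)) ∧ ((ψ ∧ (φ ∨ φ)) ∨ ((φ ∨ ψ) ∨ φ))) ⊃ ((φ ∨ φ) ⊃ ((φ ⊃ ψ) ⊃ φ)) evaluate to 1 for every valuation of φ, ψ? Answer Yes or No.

φ = 0, ψ = 0 ↦ 1
φ = 0, ψ = 1/3 ↦ 1
φ = 0, ψ = 2/3 ↦ 1
φ = 0, ψ = 1 ↦ 1
φ = 1/3, ψ = 0 ↦ 1
φ = 1/3, ψ = 1/3 ↦ 1
φ = 1/3, ψ = 2/3 ↦ 1
φ = 1/3, ψ = 1 ↦ 1
φ = 2/3, ψ = 0 ↦ 1
φ = 2/3, ψ = 1/3 ↦ 1
φ = 2/3, ψ = 2/3 ↦ 1
φ = 2/3, ψ = 1 ↦ 1
φ = 1, ψ = 0 ↦ 1
φ = 1, ψ = 1/3 ↦ 1
φ = 1, ψ = 2/3 ↦ 1
φ = 1, ψ = 1 ↦ 1
Every assignment gives a value ≥ 1.

Yes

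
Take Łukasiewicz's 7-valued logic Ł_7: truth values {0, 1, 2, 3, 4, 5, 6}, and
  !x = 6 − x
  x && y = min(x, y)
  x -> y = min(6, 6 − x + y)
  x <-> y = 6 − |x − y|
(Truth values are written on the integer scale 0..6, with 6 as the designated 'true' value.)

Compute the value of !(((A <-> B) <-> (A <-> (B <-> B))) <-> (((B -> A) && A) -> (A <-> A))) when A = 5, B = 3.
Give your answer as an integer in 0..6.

1

A <-> B = 5 <-> 3 = 4
B <-> B = 3 <-> 3 = 6
A <-> (B <-> B) = 5 <-> 6 = 5
(A <-> B) <-> (A <-> (B <-> B)) = 4 <-> 5 = 5
B -> A = 3 -> 5 = 6
(B -> A) && A = 6 && 5 = 5
A <-> A = 5 <-> 5 = 6
((B -> A) && A) -> (A <-> A) = 5 -> 6 = 6
((A <-> B) <-> (A <-> (B <-> B))) <-> (((B -> A) && A) -> (A <-> A)) = 5 <-> 6 = 5
!(((A <-> B) <-> (A <-> (B <-> B))) <-> (((B -> A) && A) -> (A <-> A))) = !5 = 1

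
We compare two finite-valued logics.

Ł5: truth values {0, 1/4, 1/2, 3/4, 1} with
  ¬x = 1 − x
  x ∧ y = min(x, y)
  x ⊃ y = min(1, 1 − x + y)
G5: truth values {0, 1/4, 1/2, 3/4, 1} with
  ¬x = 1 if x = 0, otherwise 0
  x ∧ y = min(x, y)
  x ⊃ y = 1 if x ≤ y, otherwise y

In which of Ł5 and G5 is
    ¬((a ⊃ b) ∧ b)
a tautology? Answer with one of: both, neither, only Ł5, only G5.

neither

In Ł5: at a = 0, b = 1/4 the value is 3/4 — not a tautology.
In G5: at a = 0, b = 1/4 the value is 0 — not a tautology.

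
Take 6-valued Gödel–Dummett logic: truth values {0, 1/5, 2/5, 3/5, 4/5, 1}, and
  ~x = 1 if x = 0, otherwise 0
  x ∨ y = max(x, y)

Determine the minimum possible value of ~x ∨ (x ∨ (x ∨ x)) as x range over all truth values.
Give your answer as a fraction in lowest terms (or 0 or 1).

Take x = 1/5:
~x = ~1/5 = 0
x ∨ x = 1/5 ∨ 1/5 = 1/5
x ∨ (x ∨ x) = 1/5 ∨ 1/5 = 1/5
~x ∨ (x ∨ (x ∨ x)) = 0 ∨ 1/5 = 1/5
No assignment yields a value below 1/5, so this is the minimum.

1/5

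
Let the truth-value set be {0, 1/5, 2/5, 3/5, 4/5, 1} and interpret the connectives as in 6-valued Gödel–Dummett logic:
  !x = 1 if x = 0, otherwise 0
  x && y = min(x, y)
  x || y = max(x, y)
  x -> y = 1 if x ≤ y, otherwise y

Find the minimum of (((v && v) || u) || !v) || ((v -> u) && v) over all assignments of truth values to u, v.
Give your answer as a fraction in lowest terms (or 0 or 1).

1/5

Take u = 0, v = 1/5:
v && v = 1/5 && 1/5 = 1/5
(v && v) || u = 1/5 || 0 = 1/5
!v = !1/5 = 0
((v && v) || u) || !v = 1/5 || 0 = 1/5
v -> u = 1/5 -> 0 = 0
(v -> u) && v = 0 && 1/5 = 0
(((v && v) || u) || !v) || ((v -> u) && v) = 1/5 || 0 = 1/5
No assignment yields a value below 1/5, so this is the minimum.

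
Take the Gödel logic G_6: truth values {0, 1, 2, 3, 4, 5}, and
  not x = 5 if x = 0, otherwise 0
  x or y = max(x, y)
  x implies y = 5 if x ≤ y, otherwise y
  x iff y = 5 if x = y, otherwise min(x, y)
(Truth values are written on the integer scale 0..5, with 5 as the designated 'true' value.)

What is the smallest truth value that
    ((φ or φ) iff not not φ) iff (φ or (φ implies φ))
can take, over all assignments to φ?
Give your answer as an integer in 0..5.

Take φ = 1:
φ or φ = 1 or 1 = 1
not φ = not 1 = 0
not not φ = not 0 = 5
(φ or φ) iff not not φ = 1 iff 5 = 1
φ implies φ = 1 implies 1 = 5
φ or (φ implies φ) = 1 or 5 = 5
((φ or φ) iff not not φ) iff (φ or (φ implies φ)) = 1 iff 5 = 1
No assignment yields a value below 1, so this is the minimum.

1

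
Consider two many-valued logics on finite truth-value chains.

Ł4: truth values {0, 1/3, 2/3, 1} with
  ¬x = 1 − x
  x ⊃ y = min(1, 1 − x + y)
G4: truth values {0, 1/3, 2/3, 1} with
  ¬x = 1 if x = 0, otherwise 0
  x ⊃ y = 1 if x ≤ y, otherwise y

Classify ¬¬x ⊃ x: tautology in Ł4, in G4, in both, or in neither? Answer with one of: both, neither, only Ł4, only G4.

only Ł4

In Ł4: every assignment gives 1 — tautology.
In G4: at x = 1/3 the value is 1/3 — not a tautology.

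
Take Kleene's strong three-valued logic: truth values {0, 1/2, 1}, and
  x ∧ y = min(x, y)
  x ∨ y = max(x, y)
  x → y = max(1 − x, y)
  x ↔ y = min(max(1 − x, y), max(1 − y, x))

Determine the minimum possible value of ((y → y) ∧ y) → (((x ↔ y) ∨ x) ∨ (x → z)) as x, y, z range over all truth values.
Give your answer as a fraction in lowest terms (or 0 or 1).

1/2

Take x = 1/2, y = 1/2, z = 0:
y → y = 1/2 → 1/2 = 1/2
(y → y) ∧ y = 1/2 ∧ 1/2 = 1/2
x ↔ y = 1/2 ↔ 1/2 = 1/2
(x ↔ y) ∨ x = 1/2 ∨ 1/2 = 1/2
x → z = 1/2 → 0 = 1/2
((x ↔ y) ∨ x) ∨ (x → z) = 1/2 ∨ 1/2 = 1/2
((y → y) ∧ y) → (((x ↔ y) ∨ x) ∨ (x → z)) = 1/2 → 1/2 = 1/2
No assignment yields a value below 1/2, so this is the minimum.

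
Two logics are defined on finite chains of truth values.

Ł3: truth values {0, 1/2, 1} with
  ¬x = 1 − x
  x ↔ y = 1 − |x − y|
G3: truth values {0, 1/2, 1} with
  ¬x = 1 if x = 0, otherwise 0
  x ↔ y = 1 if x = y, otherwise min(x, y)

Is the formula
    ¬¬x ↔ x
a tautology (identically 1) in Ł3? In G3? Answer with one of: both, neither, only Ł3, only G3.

In Ł3: every assignment gives 1 — tautology.
In G3: at x = 1/2 the value is 1/2 — not a tautology.

only Ł3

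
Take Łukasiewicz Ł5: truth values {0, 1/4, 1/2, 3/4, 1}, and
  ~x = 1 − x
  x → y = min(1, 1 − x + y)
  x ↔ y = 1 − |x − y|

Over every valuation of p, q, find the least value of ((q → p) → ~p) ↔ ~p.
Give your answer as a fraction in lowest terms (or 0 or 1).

1/2

Take p = 1/2, q = 1:
q → p = 1 → 1/2 = 1/2
~p = ~1/2 = 1/2
(q → p) → ~p = 1/2 → 1/2 = 1
~p = ~1/2 = 1/2
((q → p) → ~p) ↔ ~p = 1 ↔ 1/2 = 1/2
No assignment yields a value below 1/2, so this is the minimum.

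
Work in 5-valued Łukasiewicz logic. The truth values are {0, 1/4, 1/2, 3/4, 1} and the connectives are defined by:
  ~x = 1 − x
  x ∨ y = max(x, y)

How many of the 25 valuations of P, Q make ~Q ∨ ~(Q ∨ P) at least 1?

value 1: 5 assignments (counts)
value 3/4: 5 assignments
value 1/2: 5 assignments
value 1/4: 5 assignments
value 0: 5 assignments
So 5 of the 25 assignments meet the threshold.

5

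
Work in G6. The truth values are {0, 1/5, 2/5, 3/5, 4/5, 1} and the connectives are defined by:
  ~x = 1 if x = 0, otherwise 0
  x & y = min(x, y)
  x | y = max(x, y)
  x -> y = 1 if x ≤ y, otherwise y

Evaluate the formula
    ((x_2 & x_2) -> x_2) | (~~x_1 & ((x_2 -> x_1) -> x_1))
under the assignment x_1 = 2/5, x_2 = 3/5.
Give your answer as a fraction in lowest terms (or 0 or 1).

x_2 & x_2 = 3/5 & 3/5 = 3/5
(x_2 & x_2) -> x_2 = 3/5 -> 3/5 = 1
~x_1 = ~2/5 = 0
~~x_1 = ~0 = 1
x_2 -> x_1 = 3/5 -> 2/5 = 2/5
(x_2 -> x_1) -> x_1 = 2/5 -> 2/5 = 1
~~x_1 & ((x_2 -> x_1) -> x_1) = 1 & 1 = 1
((x_2 & x_2) -> x_2) | (~~x_1 & ((x_2 -> x_1) -> x_1)) = 1 | 1 = 1

1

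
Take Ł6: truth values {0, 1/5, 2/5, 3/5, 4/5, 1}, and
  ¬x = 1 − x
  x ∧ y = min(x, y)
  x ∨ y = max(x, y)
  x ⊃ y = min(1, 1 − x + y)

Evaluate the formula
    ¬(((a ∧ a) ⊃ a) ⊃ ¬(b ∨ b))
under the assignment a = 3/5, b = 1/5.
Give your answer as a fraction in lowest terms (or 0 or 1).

a ∧ a = 3/5 ∧ 3/5 = 3/5
(a ∧ a) ⊃ a = 3/5 ⊃ 3/5 = 1
b ∨ b = 1/5 ∨ 1/5 = 1/5
¬(b ∨ b) = ¬1/5 = 4/5
((a ∧ a) ⊃ a) ⊃ ¬(b ∨ b) = 1 ⊃ 4/5 = 4/5
¬(((a ∧ a) ⊃ a) ⊃ ¬(b ∨ b)) = ¬4/5 = 1/5

1/5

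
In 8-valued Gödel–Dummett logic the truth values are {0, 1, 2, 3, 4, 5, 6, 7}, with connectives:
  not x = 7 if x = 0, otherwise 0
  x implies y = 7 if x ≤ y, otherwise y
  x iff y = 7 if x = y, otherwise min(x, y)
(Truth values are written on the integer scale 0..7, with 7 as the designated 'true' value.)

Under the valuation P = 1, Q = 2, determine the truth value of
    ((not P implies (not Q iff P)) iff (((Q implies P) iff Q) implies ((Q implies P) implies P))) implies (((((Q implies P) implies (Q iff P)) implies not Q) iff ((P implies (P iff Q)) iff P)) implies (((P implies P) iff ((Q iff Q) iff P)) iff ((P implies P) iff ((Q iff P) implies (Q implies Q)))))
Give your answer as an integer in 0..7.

7

not P = not 1 = 0
not Q = not 2 = 0
not Q iff P = 0 iff 1 = 0
not P implies (not Q iff P) = 0 implies 0 = 7
Q implies P = 2 implies 1 = 1
(Q implies P) iff Q = 1 iff 2 = 1
Q implies P = 2 implies 1 = 1
(Q implies P) implies P = 1 implies 1 = 7
((Q implies P) iff Q) implies ((Q implies P) implies P) = 1 implies 7 = 7
(not P implies (not Q iff P)) iff (((Q implies P) iff Q) implies ((Q implies P) implies P)) = 7 iff 7 = 7
Q implies P = 2 implies 1 = 1
Q iff P = 2 iff 1 = 1
(Q implies P) implies (Q iff P) = 1 implies 1 = 7
not Q = not 2 = 0
((Q implies P) implies (Q iff P)) implies not Q = 7 implies 0 = 0
P iff Q = 1 iff 2 = 1
P implies (P iff Q) = 1 implies 1 = 7
(P implies (P iff Q)) iff P = 7 iff 1 = 1
(((Q implies P) implies (Q iff P)) implies not Q) iff ((P implies (P iff Q)) iff P) = 0 iff 1 = 0
P implies P = 1 implies 1 = 7
Q iff Q = 2 iff 2 = 7
(Q iff Q) iff P = 7 iff 1 = 1
(P implies P) iff ((Q iff Q) iff P) = 7 iff 1 = 1
P implies P = 1 implies 1 = 7
Q iff P = 2 iff 1 = 1
Q implies Q = 2 implies 2 = 7
(Q iff P) implies (Q implies Q) = 1 implies 7 = 7
(P implies P) iff ((Q iff P) implies (Q implies Q)) = 7 iff 7 = 7
((P implies P) iff ((Q iff Q) iff P)) iff ((P implies P) iff ((Q iff P) implies (Q implies Q))) = 1 iff 7 = 1
((((Q implies P) implies (Q iff P)) implies not Q) iff ((P implies (P iff Q)) iff P)) implies (((P implies P) iff ((Q iff Q) iff P)) iff ((P implies P) iff ((Q iff P) implies (Q implies Q)))) = 0 implies 1 = 7
((not P implies (not Q iff P)) iff (((Q implies P) iff Q) implies ((Q implies P) implies P))) implies (((((Q implies P) implies (Q iff P)) implies not Q) iff ((P implies (P iff Q)) iff P)) implies (((P implies P) iff ((Q iff Q) iff P)) iff ((P implies P) iff ((Q iff P) implies (Q implies Q))))) = 7 implies 7 = 7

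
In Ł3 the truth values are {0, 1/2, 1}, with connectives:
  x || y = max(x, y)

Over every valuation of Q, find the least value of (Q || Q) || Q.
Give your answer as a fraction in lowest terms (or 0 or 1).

Take Q = 0:
Q || Q = 0 || 0 = 0
(Q || Q) || Q = 0 || 0 = 0
No assignment yields a value below 0, so this is the minimum.

0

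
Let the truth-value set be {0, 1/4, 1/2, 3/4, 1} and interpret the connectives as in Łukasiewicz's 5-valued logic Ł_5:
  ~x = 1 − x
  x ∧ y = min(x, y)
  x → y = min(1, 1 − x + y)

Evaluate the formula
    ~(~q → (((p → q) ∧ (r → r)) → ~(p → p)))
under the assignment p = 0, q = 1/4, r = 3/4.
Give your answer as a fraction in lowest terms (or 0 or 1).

3/4

~q = ~1/4 = 3/4
p → q = 0 → 1/4 = 1
r → r = 3/4 → 3/4 = 1
(p → q) ∧ (r → r) = 1 ∧ 1 = 1
p → p = 0 → 0 = 1
~(p → p) = ~1 = 0
((p → q) ∧ (r → r)) → ~(p → p) = 1 → 0 = 0
~q → (((p → q) ∧ (r → r)) → ~(p → p)) = 3/4 → 0 = 1/4
~(~q → (((p → q) ∧ (r → r)) → ~(p → p))) = ~1/4 = 3/4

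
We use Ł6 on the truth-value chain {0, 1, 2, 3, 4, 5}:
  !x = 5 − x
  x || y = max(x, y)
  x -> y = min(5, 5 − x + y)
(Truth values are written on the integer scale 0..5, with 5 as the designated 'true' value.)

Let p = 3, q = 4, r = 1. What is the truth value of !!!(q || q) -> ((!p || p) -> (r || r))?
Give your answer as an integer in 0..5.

q || q = 4 || 4 = 4
!(q || q) = !4 = 1
!!(q || q) = !1 = 4
!!!(q || q) = !4 = 1
!p = !3 = 2
!p || p = 2 || 3 = 3
r || r = 1 || 1 = 1
(!p || p) -> (r || r) = 3 -> 1 = 3
!!!(q || q) -> ((!p || p) -> (r || r)) = 1 -> 3 = 5

5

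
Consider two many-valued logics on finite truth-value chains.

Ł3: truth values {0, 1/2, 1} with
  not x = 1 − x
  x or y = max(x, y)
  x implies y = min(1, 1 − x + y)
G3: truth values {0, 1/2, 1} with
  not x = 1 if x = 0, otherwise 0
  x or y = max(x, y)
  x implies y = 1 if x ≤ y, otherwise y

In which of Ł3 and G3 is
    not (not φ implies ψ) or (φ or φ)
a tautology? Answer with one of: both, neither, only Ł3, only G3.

neither

In Ł3: at φ = 0, ψ = 1/2 the value is 1/2 — not a tautology.
In G3: at φ = 0, ψ = 1/2 the value is 0 — not a tautology.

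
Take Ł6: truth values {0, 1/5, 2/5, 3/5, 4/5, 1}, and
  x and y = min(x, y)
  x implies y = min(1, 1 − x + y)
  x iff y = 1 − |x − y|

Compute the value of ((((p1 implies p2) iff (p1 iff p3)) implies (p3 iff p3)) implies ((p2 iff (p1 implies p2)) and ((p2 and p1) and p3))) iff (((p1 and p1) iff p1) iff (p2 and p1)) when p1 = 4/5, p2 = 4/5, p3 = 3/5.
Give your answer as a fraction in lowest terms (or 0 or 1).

p1 implies p2 = 4/5 implies 4/5 = 1
p1 iff p3 = 4/5 iff 3/5 = 4/5
(p1 implies p2) iff (p1 iff p3) = 1 iff 4/5 = 4/5
p3 iff p3 = 3/5 iff 3/5 = 1
((p1 implies p2) iff (p1 iff p3)) implies (p3 iff p3) = 4/5 implies 1 = 1
p1 implies p2 = 4/5 implies 4/5 = 1
p2 iff (p1 implies p2) = 4/5 iff 1 = 4/5
p2 and p1 = 4/5 and 4/5 = 4/5
(p2 and p1) and p3 = 4/5 and 3/5 = 3/5
(p2 iff (p1 implies p2)) and ((p2 and p1) and p3) = 4/5 and 3/5 = 3/5
(((p1 implies p2) iff (p1 iff p3)) implies (p3 iff p3)) implies ((p2 iff (p1 implies p2)) and ((p2 and p1) and p3)) = 1 implies 3/5 = 3/5
p1 and p1 = 4/5 and 4/5 = 4/5
(p1 and p1) iff p1 = 4/5 iff 4/5 = 1
p2 and p1 = 4/5 and 4/5 = 4/5
((p1 and p1) iff p1) iff (p2 and p1) = 1 iff 4/5 = 4/5
((((p1 implies p2) iff (p1 iff p3)) implies (p3 iff p3)) implies ((p2 iff (p1 implies p2)) and ((p2 and p1) and p3))) iff (((p1 and p1) iff p1) iff (p2 and p1)) = 3/5 iff 4/5 = 4/5

4/5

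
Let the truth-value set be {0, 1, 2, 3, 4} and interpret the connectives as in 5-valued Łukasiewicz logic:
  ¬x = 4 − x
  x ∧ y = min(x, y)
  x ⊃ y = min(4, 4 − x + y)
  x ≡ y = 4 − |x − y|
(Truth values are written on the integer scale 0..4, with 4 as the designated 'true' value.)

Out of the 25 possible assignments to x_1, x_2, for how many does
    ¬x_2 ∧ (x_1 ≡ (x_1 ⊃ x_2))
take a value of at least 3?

3

value 4: 1 assignment (counts)
value 3: 2 assignments (counts)
value 2: 5 assignments
value 1: 7 assignments
value 0: 10 assignments
So 3 of the 25 assignments meet the threshold.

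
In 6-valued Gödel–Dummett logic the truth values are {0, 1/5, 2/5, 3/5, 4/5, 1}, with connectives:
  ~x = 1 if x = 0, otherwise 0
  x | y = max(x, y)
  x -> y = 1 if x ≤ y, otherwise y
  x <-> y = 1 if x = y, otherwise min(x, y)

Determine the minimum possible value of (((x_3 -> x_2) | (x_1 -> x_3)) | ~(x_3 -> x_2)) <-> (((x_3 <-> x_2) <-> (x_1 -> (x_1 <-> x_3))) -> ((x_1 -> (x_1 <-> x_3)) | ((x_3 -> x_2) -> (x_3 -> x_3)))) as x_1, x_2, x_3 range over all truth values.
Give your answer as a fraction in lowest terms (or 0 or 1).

2/5

Take x_1 = 3/5, x_2 = 1/5, x_3 = 2/5:
x_3 -> x_2 = 2/5 -> 1/5 = 1/5
x_1 -> x_3 = 3/5 -> 2/5 = 2/5
(x_3 -> x_2) | (x_1 -> x_3) = 1/5 | 2/5 = 2/5
x_3 -> x_2 = 2/5 -> 1/5 = 1/5
~(x_3 -> x_2) = ~1/5 = 0
((x_3 -> x_2) | (x_1 -> x_3)) | ~(x_3 -> x_2) = 2/5 | 0 = 2/5
x_3 <-> x_2 = 2/5 <-> 1/5 = 1/5
x_1 <-> x_3 = 3/5 <-> 2/5 = 2/5
x_1 -> (x_1 <-> x_3) = 3/5 -> 2/5 = 2/5
(x_3 <-> x_2) <-> (x_1 -> (x_1 <-> x_3)) = 1/5 <-> 2/5 = 1/5
x_1 <-> x_3 = 3/5 <-> 2/5 = 2/5
x_1 -> (x_1 <-> x_3) = 3/5 -> 2/5 = 2/5
x_3 -> x_2 = 2/5 -> 1/5 = 1/5
x_3 -> x_3 = 2/5 -> 2/5 = 1
(x_3 -> x_2) -> (x_3 -> x_3) = 1/5 -> 1 = 1
(x_1 -> (x_1 <-> x_3)) | ((x_3 -> x_2) -> (x_3 -> x_3)) = 2/5 | 1 = 1
((x_3 <-> x_2) <-> (x_1 -> (x_1 <-> x_3))) -> ((x_1 -> (x_1 <-> x_3)) | ((x_3 -> x_2) -> (x_3 -> x_3))) = 1/5 -> 1 = 1
(((x_3 -> x_2) | (x_1 -> x_3)) | ~(x_3 -> x_2)) <-> (((x_3 <-> x_2) <-> (x_1 -> (x_1 <-> x_3))) -> ((x_1 -> (x_1 <-> x_3)) | ((x_3 -> x_2) -> (x_3 -> x_3)))) = 2/5 <-> 1 = 2/5
No assignment yields a value below 2/5, so this is the minimum.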